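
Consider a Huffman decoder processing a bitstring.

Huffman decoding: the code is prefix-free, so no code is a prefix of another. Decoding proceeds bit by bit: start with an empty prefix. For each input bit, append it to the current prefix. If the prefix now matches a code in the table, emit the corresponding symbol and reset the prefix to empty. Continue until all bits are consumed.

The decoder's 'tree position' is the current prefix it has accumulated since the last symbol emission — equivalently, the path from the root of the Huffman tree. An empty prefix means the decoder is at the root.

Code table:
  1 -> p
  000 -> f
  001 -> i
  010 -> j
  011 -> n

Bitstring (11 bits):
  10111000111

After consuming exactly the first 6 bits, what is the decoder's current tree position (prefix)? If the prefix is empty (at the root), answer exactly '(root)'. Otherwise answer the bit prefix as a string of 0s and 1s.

Bit 0: prefix='1' -> emit 'p', reset
Bit 1: prefix='0' (no match yet)
Bit 2: prefix='01' (no match yet)
Bit 3: prefix='011' -> emit 'n', reset
Bit 4: prefix='1' -> emit 'p', reset
Bit 5: prefix='0' (no match yet)

Answer: 0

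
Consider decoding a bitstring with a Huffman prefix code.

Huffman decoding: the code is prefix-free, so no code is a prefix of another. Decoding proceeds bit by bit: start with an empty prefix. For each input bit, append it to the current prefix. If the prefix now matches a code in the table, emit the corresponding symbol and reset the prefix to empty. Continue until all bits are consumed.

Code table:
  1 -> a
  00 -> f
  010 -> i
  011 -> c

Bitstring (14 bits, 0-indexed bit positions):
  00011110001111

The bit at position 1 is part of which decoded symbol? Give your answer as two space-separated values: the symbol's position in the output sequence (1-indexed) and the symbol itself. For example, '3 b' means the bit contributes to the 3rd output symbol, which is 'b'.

Bit 0: prefix='0' (no match yet)
Bit 1: prefix='00' -> emit 'f', reset
Bit 2: prefix='0' (no match yet)
Bit 3: prefix='01' (no match yet)
Bit 4: prefix='011' -> emit 'c', reset
Bit 5: prefix='1' -> emit 'a', reset

Answer: 1 f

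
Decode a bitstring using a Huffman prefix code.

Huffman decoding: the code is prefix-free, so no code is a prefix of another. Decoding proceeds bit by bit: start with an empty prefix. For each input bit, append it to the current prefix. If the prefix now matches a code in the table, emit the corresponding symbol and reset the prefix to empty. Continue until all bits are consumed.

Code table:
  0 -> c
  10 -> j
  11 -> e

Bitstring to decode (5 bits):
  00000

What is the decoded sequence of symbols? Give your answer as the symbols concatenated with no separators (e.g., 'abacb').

Bit 0: prefix='0' -> emit 'c', reset
Bit 1: prefix='0' -> emit 'c', reset
Bit 2: prefix='0' -> emit 'c', reset
Bit 3: prefix='0' -> emit 'c', reset
Bit 4: prefix='0' -> emit 'c', reset

Answer: ccccc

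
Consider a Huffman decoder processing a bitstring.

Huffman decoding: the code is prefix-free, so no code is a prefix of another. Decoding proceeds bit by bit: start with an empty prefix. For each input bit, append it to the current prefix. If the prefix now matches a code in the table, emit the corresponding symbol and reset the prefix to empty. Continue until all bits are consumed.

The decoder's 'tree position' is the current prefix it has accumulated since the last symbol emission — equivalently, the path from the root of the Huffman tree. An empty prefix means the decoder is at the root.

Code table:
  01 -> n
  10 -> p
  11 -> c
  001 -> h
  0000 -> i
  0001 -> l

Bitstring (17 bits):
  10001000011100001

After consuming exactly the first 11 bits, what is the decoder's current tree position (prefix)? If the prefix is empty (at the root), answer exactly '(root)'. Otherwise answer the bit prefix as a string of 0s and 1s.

Answer: (root)

Derivation:
Bit 0: prefix='1' (no match yet)
Bit 1: prefix='10' -> emit 'p', reset
Bit 2: prefix='0' (no match yet)
Bit 3: prefix='00' (no match yet)
Bit 4: prefix='001' -> emit 'h', reset
Bit 5: prefix='0' (no match yet)
Bit 6: prefix='00' (no match yet)
Bit 7: prefix='000' (no match yet)
Bit 8: prefix='0000' -> emit 'i', reset
Bit 9: prefix='1' (no match yet)
Bit 10: prefix='11' -> emit 'c', reset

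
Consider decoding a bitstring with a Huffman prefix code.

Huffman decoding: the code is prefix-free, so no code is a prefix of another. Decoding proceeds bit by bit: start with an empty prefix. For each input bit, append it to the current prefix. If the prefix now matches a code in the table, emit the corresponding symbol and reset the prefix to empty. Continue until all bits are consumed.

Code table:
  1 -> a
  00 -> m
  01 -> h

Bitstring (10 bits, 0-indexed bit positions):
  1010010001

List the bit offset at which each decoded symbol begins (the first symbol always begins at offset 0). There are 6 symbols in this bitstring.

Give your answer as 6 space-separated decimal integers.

Bit 0: prefix='1' -> emit 'a', reset
Bit 1: prefix='0' (no match yet)
Bit 2: prefix='01' -> emit 'h', reset
Bit 3: prefix='0' (no match yet)
Bit 4: prefix='00' -> emit 'm', reset
Bit 5: prefix='1' -> emit 'a', reset
Bit 6: prefix='0' (no match yet)
Bit 7: prefix='00' -> emit 'm', reset
Bit 8: prefix='0' (no match yet)
Bit 9: prefix='01' -> emit 'h', reset

Answer: 0 1 3 5 6 8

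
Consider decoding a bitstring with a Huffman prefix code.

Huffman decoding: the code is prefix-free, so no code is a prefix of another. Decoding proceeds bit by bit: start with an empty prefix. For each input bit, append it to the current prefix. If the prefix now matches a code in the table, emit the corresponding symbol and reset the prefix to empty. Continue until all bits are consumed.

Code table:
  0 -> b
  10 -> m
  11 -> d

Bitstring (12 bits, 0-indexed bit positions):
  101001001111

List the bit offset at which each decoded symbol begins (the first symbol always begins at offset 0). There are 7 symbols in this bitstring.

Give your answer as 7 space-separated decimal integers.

Bit 0: prefix='1' (no match yet)
Bit 1: prefix='10' -> emit 'm', reset
Bit 2: prefix='1' (no match yet)
Bit 3: prefix='10' -> emit 'm', reset
Bit 4: prefix='0' -> emit 'b', reset
Bit 5: prefix='1' (no match yet)
Bit 6: prefix='10' -> emit 'm', reset
Bit 7: prefix='0' -> emit 'b', reset
Bit 8: prefix='1' (no match yet)
Bit 9: prefix='11' -> emit 'd', reset
Bit 10: prefix='1' (no match yet)
Bit 11: prefix='11' -> emit 'd', reset

Answer: 0 2 4 5 7 8 10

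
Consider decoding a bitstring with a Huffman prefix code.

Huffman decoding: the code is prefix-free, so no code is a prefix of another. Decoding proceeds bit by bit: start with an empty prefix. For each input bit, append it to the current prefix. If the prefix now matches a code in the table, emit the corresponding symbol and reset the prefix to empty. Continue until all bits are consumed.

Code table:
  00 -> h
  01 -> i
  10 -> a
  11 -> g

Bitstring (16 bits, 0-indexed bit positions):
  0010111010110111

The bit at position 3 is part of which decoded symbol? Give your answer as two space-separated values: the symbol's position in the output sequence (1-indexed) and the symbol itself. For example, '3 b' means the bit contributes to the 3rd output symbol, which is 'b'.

Bit 0: prefix='0' (no match yet)
Bit 1: prefix='00' -> emit 'h', reset
Bit 2: prefix='1' (no match yet)
Bit 3: prefix='10' -> emit 'a', reset
Bit 4: prefix='1' (no match yet)
Bit 5: prefix='11' -> emit 'g', reset
Bit 6: prefix='1' (no match yet)
Bit 7: prefix='10' -> emit 'a', reset

Answer: 2 a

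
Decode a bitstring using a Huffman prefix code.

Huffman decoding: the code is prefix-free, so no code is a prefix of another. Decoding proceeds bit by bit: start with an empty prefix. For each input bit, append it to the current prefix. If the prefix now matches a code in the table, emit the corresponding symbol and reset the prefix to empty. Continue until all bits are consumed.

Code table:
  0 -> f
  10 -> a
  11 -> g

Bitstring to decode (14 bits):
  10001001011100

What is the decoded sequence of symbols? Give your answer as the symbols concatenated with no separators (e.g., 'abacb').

Answer: affafagaf

Derivation:
Bit 0: prefix='1' (no match yet)
Bit 1: prefix='10' -> emit 'a', reset
Bit 2: prefix='0' -> emit 'f', reset
Bit 3: prefix='0' -> emit 'f', reset
Bit 4: prefix='1' (no match yet)
Bit 5: prefix='10' -> emit 'a', reset
Bit 6: prefix='0' -> emit 'f', reset
Bit 7: prefix='1' (no match yet)
Bit 8: prefix='10' -> emit 'a', reset
Bit 9: prefix='1' (no match yet)
Bit 10: prefix='11' -> emit 'g', reset
Bit 11: prefix='1' (no match yet)
Bit 12: prefix='10' -> emit 'a', reset
Bit 13: prefix='0' -> emit 'f', reset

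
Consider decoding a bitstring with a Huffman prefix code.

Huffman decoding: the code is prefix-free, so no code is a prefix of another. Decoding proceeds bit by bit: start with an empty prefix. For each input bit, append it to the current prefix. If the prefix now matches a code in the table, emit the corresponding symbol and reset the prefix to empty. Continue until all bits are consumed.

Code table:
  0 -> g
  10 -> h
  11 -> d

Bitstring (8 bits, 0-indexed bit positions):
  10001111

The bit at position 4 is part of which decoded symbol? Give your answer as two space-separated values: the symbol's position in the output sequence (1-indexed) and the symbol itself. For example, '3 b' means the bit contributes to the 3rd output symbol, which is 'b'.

Answer: 4 d

Derivation:
Bit 0: prefix='1' (no match yet)
Bit 1: prefix='10' -> emit 'h', reset
Bit 2: prefix='0' -> emit 'g', reset
Bit 3: prefix='0' -> emit 'g', reset
Bit 4: prefix='1' (no match yet)
Bit 5: prefix='11' -> emit 'd', reset
Bit 6: prefix='1' (no match yet)
Bit 7: prefix='11' -> emit 'd', reset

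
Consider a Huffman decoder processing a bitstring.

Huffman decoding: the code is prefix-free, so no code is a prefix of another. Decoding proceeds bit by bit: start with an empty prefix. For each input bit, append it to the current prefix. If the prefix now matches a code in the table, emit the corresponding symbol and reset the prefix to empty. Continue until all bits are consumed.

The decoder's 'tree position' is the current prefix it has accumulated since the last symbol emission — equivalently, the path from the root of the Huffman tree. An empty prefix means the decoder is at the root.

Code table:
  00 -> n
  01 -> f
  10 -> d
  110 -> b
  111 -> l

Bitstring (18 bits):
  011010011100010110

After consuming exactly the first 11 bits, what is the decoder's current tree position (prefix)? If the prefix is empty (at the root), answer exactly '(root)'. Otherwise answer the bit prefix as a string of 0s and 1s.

Bit 0: prefix='0' (no match yet)
Bit 1: prefix='01' -> emit 'f', reset
Bit 2: prefix='1' (no match yet)
Bit 3: prefix='10' -> emit 'd', reset
Bit 4: prefix='1' (no match yet)
Bit 5: prefix='10' -> emit 'd', reset
Bit 6: prefix='0' (no match yet)
Bit 7: prefix='01' -> emit 'f', reset
Bit 8: prefix='1' (no match yet)
Bit 9: prefix='11' (no match yet)
Bit 10: prefix='110' -> emit 'b', reset

Answer: (root)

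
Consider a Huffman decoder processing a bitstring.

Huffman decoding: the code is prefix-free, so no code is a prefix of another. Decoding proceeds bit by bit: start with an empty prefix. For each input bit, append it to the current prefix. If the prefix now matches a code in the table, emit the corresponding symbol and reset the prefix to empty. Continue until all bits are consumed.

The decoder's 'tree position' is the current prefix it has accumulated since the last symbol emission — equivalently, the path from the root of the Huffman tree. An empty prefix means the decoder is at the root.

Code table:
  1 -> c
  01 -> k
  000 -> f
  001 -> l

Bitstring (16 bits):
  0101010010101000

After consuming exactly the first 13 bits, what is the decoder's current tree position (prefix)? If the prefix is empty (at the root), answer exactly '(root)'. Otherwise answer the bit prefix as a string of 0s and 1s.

Bit 0: prefix='0' (no match yet)
Bit 1: prefix='01' -> emit 'k', reset
Bit 2: prefix='0' (no match yet)
Bit 3: prefix='01' -> emit 'k', reset
Bit 4: prefix='0' (no match yet)
Bit 5: prefix='01' -> emit 'k', reset
Bit 6: prefix='0' (no match yet)
Bit 7: prefix='00' (no match yet)
Bit 8: prefix='001' -> emit 'l', reset
Bit 9: prefix='0' (no match yet)
Bit 10: prefix='01' -> emit 'k', reset
Bit 11: prefix='0' (no match yet)
Bit 12: prefix='01' -> emit 'k', reset

Answer: (root)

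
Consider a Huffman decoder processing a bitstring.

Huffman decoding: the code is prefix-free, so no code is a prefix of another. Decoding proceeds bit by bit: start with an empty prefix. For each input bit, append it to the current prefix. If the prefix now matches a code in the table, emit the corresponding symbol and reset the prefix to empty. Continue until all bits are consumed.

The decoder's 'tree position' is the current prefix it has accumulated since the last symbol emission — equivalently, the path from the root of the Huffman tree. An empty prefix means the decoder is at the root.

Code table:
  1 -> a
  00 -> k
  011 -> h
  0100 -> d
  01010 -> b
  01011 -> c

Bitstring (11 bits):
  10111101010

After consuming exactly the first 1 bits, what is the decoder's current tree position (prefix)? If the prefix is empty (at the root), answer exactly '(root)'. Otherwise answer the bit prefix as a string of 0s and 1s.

Answer: (root)

Derivation:
Bit 0: prefix='1' -> emit 'a', reset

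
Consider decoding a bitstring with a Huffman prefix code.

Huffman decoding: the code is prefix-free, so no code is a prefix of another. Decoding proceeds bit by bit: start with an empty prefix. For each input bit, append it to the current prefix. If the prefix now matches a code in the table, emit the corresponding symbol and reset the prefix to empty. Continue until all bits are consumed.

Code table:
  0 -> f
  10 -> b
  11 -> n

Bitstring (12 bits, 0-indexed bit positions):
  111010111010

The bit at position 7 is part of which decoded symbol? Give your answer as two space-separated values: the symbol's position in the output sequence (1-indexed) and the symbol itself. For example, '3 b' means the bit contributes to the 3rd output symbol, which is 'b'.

Answer: 4 n

Derivation:
Bit 0: prefix='1' (no match yet)
Bit 1: prefix='11' -> emit 'n', reset
Bit 2: prefix='1' (no match yet)
Bit 3: prefix='10' -> emit 'b', reset
Bit 4: prefix='1' (no match yet)
Bit 5: prefix='10' -> emit 'b', reset
Bit 6: prefix='1' (no match yet)
Bit 7: prefix='11' -> emit 'n', reset
Bit 8: prefix='1' (no match yet)
Bit 9: prefix='10' -> emit 'b', reset
Bit 10: prefix='1' (no match yet)
Bit 11: prefix='10' -> emit 'b', reset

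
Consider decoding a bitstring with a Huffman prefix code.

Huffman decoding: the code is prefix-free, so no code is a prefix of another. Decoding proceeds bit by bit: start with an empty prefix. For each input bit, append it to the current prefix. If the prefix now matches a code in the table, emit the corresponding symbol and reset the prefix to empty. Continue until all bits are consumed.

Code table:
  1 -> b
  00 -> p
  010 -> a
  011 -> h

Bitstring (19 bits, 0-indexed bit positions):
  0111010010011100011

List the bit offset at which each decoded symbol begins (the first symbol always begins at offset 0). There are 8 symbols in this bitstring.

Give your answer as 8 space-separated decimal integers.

Answer: 0 3 4 7 10 13 14 16

Derivation:
Bit 0: prefix='0' (no match yet)
Bit 1: prefix='01' (no match yet)
Bit 2: prefix='011' -> emit 'h', reset
Bit 3: prefix='1' -> emit 'b', reset
Bit 4: prefix='0' (no match yet)
Bit 5: prefix='01' (no match yet)
Bit 6: prefix='010' -> emit 'a', reset
Bit 7: prefix='0' (no match yet)
Bit 8: prefix='01' (no match yet)
Bit 9: prefix='010' -> emit 'a', reset
Bit 10: prefix='0' (no match yet)
Bit 11: prefix='01' (no match yet)
Bit 12: prefix='011' -> emit 'h', reset
Bit 13: prefix='1' -> emit 'b', reset
Bit 14: prefix='0' (no match yet)
Bit 15: prefix='00' -> emit 'p', reset
Bit 16: prefix='0' (no match yet)
Bit 17: prefix='01' (no match yet)
Bit 18: prefix='011' -> emit 'h', reset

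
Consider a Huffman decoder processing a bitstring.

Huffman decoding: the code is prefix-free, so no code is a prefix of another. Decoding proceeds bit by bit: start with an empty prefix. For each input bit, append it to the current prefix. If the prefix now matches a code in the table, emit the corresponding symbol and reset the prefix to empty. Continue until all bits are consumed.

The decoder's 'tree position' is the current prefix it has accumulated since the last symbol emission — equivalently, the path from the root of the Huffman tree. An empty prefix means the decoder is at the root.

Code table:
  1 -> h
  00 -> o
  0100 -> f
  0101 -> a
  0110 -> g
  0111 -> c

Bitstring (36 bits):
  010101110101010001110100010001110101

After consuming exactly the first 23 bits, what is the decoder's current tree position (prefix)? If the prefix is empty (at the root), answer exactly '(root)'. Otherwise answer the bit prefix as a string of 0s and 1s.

Bit 0: prefix='0' (no match yet)
Bit 1: prefix='01' (no match yet)
Bit 2: prefix='010' (no match yet)
Bit 3: prefix='0101' -> emit 'a', reset
Bit 4: prefix='0' (no match yet)
Bit 5: prefix='01' (no match yet)
Bit 6: prefix='011' (no match yet)
Bit 7: prefix='0111' -> emit 'c', reset
Bit 8: prefix='0' (no match yet)
Bit 9: prefix='01' (no match yet)
Bit 10: prefix='010' (no match yet)
Bit 11: prefix='0101' -> emit 'a', reset
Bit 12: prefix='0' (no match yet)
Bit 13: prefix='01' (no match yet)
Bit 14: prefix='010' (no match yet)
Bit 15: prefix='0100' -> emit 'f', reset
Bit 16: prefix='0' (no match yet)
Bit 17: prefix='01' (no match yet)
Bit 18: prefix='011' (no match yet)
Bit 19: prefix='0111' -> emit 'c', reset
Bit 20: prefix='0' (no match yet)
Bit 21: prefix='01' (no match yet)
Bit 22: prefix='010' (no match yet)

Answer: 010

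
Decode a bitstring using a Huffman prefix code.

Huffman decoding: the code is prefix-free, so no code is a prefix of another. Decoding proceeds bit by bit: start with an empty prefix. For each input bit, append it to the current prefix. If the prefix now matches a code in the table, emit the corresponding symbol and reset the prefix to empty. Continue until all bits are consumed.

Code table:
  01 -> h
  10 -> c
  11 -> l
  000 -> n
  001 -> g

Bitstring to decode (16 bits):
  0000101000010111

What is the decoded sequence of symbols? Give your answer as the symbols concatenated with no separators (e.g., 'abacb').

Bit 0: prefix='0' (no match yet)
Bit 1: prefix='00' (no match yet)
Bit 2: prefix='000' -> emit 'n', reset
Bit 3: prefix='0' (no match yet)
Bit 4: prefix='01' -> emit 'h', reset
Bit 5: prefix='0' (no match yet)
Bit 6: prefix='01' -> emit 'h', reset
Bit 7: prefix='0' (no match yet)
Bit 8: prefix='00' (no match yet)
Bit 9: prefix='000' -> emit 'n', reset
Bit 10: prefix='0' (no match yet)
Bit 11: prefix='01' -> emit 'h', reset
Bit 12: prefix='0' (no match yet)
Bit 13: prefix='01' -> emit 'h', reset
Bit 14: prefix='1' (no match yet)
Bit 15: prefix='11' -> emit 'l', reset

Answer: nhhnhhl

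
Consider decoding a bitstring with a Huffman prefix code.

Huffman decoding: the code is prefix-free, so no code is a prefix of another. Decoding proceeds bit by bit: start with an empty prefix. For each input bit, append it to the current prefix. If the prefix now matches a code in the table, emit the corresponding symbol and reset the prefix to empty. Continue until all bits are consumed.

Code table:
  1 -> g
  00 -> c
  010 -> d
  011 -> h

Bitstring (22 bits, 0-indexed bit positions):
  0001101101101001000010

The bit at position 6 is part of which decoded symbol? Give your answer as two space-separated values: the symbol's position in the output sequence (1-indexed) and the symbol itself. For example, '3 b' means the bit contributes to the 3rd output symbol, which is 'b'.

Answer: 3 h

Derivation:
Bit 0: prefix='0' (no match yet)
Bit 1: prefix='00' -> emit 'c', reset
Bit 2: prefix='0' (no match yet)
Bit 3: prefix='01' (no match yet)
Bit 4: prefix='011' -> emit 'h', reset
Bit 5: prefix='0' (no match yet)
Bit 6: prefix='01' (no match yet)
Bit 7: prefix='011' -> emit 'h', reset
Bit 8: prefix='0' (no match yet)
Bit 9: prefix='01' (no match yet)
Bit 10: prefix='011' -> emit 'h', reset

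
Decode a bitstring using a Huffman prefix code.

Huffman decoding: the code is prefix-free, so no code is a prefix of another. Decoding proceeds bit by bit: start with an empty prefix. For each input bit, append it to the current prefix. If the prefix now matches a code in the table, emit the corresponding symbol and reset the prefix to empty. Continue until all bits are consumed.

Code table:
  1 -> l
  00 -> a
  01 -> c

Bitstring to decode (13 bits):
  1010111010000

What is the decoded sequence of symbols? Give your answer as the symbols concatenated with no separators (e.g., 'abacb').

Answer: lccllcaa

Derivation:
Bit 0: prefix='1' -> emit 'l', reset
Bit 1: prefix='0' (no match yet)
Bit 2: prefix='01' -> emit 'c', reset
Bit 3: prefix='0' (no match yet)
Bit 4: prefix='01' -> emit 'c', reset
Bit 5: prefix='1' -> emit 'l', reset
Bit 6: prefix='1' -> emit 'l', reset
Bit 7: prefix='0' (no match yet)
Bit 8: prefix='01' -> emit 'c', reset
Bit 9: prefix='0' (no match yet)
Bit 10: prefix='00' -> emit 'a', reset
Bit 11: prefix='0' (no match yet)
Bit 12: prefix='00' -> emit 'a', reset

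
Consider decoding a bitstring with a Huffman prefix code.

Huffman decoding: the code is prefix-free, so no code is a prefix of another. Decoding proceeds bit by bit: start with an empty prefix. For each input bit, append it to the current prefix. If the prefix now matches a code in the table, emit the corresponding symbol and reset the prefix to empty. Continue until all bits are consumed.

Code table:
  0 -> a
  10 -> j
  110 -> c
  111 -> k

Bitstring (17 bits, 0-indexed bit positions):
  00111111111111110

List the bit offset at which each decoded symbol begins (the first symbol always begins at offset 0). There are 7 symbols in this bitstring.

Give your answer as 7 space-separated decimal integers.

Bit 0: prefix='0' -> emit 'a', reset
Bit 1: prefix='0' -> emit 'a', reset
Bit 2: prefix='1' (no match yet)
Bit 3: prefix='11' (no match yet)
Bit 4: prefix='111' -> emit 'k', reset
Bit 5: prefix='1' (no match yet)
Bit 6: prefix='11' (no match yet)
Bit 7: prefix='111' -> emit 'k', reset
Bit 8: prefix='1' (no match yet)
Bit 9: prefix='11' (no match yet)
Bit 10: prefix='111' -> emit 'k', reset
Bit 11: prefix='1' (no match yet)
Bit 12: prefix='11' (no match yet)
Bit 13: prefix='111' -> emit 'k', reset
Bit 14: prefix='1' (no match yet)
Bit 15: prefix='11' (no match yet)
Bit 16: prefix='110' -> emit 'c', reset

Answer: 0 1 2 5 8 11 14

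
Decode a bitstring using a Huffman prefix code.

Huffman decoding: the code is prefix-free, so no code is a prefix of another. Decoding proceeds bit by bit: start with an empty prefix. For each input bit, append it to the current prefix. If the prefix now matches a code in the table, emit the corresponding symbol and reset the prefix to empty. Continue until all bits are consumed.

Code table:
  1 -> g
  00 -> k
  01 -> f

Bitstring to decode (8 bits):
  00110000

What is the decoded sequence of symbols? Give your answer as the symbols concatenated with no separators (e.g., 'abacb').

Bit 0: prefix='0' (no match yet)
Bit 1: prefix='00' -> emit 'k', reset
Bit 2: prefix='1' -> emit 'g', reset
Bit 3: prefix='1' -> emit 'g', reset
Bit 4: prefix='0' (no match yet)
Bit 5: prefix='00' -> emit 'k', reset
Bit 6: prefix='0' (no match yet)
Bit 7: prefix='00' -> emit 'k', reset

Answer: kggkk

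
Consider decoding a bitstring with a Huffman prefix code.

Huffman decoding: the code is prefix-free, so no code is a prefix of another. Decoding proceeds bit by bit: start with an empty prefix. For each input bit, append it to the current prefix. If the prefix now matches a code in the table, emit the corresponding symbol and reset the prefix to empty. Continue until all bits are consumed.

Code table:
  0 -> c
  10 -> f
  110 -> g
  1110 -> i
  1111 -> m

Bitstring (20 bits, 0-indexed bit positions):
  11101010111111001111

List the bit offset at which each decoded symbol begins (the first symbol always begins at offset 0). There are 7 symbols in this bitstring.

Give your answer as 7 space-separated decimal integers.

Answer: 0 4 6 8 12 15 16

Derivation:
Bit 0: prefix='1' (no match yet)
Bit 1: prefix='11' (no match yet)
Bit 2: prefix='111' (no match yet)
Bit 3: prefix='1110' -> emit 'i', reset
Bit 4: prefix='1' (no match yet)
Bit 5: prefix='10' -> emit 'f', reset
Bit 6: prefix='1' (no match yet)
Bit 7: prefix='10' -> emit 'f', reset
Bit 8: prefix='1' (no match yet)
Bit 9: prefix='11' (no match yet)
Bit 10: prefix='111' (no match yet)
Bit 11: prefix='1111' -> emit 'm', reset
Bit 12: prefix='1' (no match yet)
Bit 13: prefix='11' (no match yet)
Bit 14: prefix='110' -> emit 'g', reset
Bit 15: prefix='0' -> emit 'c', reset
Bit 16: prefix='1' (no match yet)
Bit 17: prefix='11' (no match yet)
Bit 18: prefix='111' (no match yet)
Bit 19: prefix='1111' -> emit 'm', reset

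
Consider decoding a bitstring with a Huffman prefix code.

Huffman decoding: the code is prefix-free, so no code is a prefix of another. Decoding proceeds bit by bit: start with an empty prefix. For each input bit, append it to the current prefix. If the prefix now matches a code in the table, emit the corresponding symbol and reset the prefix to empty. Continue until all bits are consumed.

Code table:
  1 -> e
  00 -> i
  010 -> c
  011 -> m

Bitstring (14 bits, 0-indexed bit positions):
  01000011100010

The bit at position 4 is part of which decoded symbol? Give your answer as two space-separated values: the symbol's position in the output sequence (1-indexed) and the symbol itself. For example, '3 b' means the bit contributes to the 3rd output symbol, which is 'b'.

Bit 0: prefix='0' (no match yet)
Bit 1: prefix='01' (no match yet)
Bit 2: prefix='010' -> emit 'c', reset
Bit 3: prefix='0' (no match yet)
Bit 4: prefix='00' -> emit 'i', reset
Bit 5: prefix='0' (no match yet)
Bit 6: prefix='01' (no match yet)
Bit 7: prefix='011' -> emit 'm', reset
Bit 8: prefix='1' -> emit 'e', reset

Answer: 2 i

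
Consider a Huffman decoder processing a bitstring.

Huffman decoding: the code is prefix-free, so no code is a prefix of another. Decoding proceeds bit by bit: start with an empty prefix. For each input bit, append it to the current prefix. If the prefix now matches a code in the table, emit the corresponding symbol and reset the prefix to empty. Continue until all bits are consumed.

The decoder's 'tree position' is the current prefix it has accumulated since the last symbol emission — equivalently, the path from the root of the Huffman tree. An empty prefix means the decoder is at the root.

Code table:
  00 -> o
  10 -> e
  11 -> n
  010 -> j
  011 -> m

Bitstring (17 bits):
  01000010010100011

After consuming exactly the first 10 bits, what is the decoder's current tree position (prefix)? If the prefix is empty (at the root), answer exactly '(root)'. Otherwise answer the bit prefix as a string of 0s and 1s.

Answer: 01

Derivation:
Bit 0: prefix='0' (no match yet)
Bit 1: prefix='01' (no match yet)
Bit 2: prefix='010' -> emit 'j', reset
Bit 3: prefix='0' (no match yet)
Bit 4: prefix='00' -> emit 'o', reset
Bit 5: prefix='0' (no match yet)
Bit 6: prefix='01' (no match yet)
Bit 7: prefix='010' -> emit 'j', reset
Bit 8: prefix='0' (no match yet)
Bit 9: prefix='01' (no match yet)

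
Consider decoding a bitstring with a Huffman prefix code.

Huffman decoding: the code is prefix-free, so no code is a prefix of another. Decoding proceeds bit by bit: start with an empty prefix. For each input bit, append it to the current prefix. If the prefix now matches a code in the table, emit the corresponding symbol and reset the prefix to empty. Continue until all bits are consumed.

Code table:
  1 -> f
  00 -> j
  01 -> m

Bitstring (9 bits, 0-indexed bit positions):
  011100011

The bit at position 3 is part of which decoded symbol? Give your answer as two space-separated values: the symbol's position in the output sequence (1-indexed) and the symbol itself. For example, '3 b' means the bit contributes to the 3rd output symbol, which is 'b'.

Bit 0: prefix='0' (no match yet)
Bit 1: prefix='01' -> emit 'm', reset
Bit 2: prefix='1' -> emit 'f', reset
Bit 3: prefix='1' -> emit 'f', reset
Bit 4: prefix='0' (no match yet)
Bit 5: prefix='00' -> emit 'j', reset
Bit 6: prefix='0' (no match yet)
Bit 7: prefix='01' -> emit 'm', reset

Answer: 3 f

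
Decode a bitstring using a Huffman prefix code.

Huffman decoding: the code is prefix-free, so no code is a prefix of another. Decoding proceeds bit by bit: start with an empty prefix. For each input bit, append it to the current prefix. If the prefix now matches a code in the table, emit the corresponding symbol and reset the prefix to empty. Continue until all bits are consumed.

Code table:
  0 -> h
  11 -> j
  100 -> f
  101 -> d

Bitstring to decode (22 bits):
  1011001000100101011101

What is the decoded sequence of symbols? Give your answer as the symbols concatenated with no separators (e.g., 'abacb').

Answer: dffhfdhjd

Derivation:
Bit 0: prefix='1' (no match yet)
Bit 1: prefix='10' (no match yet)
Bit 2: prefix='101' -> emit 'd', reset
Bit 3: prefix='1' (no match yet)
Bit 4: prefix='10' (no match yet)
Bit 5: prefix='100' -> emit 'f', reset
Bit 6: prefix='1' (no match yet)
Bit 7: prefix='10' (no match yet)
Bit 8: prefix='100' -> emit 'f', reset
Bit 9: prefix='0' -> emit 'h', reset
Bit 10: prefix='1' (no match yet)
Bit 11: prefix='10' (no match yet)
Bit 12: prefix='100' -> emit 'f', reset
Bit 13: prefix='1' (no match yet)
Bit 14: prefix='10' (no match yet)
Bit 15: prefix='101' -> emit 'd', reset
Bit 16: prefix='0' -> emit 'h', reset
Bit 17: prefix='1' (no match yet)
Bit 18: prefix='11' -> emit 'j', reset
Bit 19: prefix='1' (no match yet)
Bit 20: prefix='10' (no match yet)
Bit 21: prefix='101' -> emit 'd', reset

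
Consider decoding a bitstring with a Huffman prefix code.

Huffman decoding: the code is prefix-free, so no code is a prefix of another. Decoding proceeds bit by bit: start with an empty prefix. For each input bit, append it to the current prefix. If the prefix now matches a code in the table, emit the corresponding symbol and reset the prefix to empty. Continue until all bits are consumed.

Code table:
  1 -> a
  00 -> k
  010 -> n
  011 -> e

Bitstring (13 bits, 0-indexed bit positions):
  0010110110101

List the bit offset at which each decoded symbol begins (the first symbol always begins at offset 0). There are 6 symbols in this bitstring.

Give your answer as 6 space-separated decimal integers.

Bit 0: prefix='0' (no match yet)
Bit 1: prefix='00' -> emit 'k', reset
Bit 2: prefix='1' -> emit 'a', reset
Bit 3: prefix='0' (no match yet)
Bit 4: prefix='01' (no match yet)
Bit 5: prefix='011' -> emit 'e', reset
Bit 6: prefix='0' (no match yet)
Bit 7: prefix='01' (no match yet)
Bit 8: prefix='011' -> emit 'e', reset
Bit 9: prefix='0' (no match yet)
Bit 10: prefix='01' (no match yet)
Bit 11: prefix='010' -> emit 'n', reset
Bit 12: prefix='1' -> emit 'a', reset

Answer: 0 2 3 6 9 12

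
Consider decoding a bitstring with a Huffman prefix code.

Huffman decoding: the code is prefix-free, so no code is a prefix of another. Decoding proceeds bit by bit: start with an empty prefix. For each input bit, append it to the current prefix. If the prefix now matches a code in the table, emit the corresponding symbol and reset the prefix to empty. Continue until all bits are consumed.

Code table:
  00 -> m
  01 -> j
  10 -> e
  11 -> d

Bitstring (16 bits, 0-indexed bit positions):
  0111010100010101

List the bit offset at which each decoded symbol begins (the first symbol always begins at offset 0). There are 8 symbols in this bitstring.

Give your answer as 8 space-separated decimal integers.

Bit 0: prefix='0' (no match yet)
Bit 1: prefix='01' -> emit 'j', reset
Bit 2: prefix='1' (no match yet)
Bit 3: prefix='11' -> emit 'd', reset
Bit 4: prefix='0' (no match yet)
Bit 5: prefix='01' -> emit 'j', reset
Bit 6: prefix='0' (no match yet)
Bit 7: prefix='01' -> emit 'j', reset
Bit 8: prefix='0' (no match yet)
Bit 9: prefix='00' -> emit 'm', reset
Bit 10: prefix='0' (no match yet)
Bit 11: prefix='01' -> emit 'j', reset
Bit 12: prefix='0' (no match yet)
Bit 13: prefix='01' -> emit 'j', reset
Bit 14: prefix='0' (no match yet)
Bit 15: prefix='01' -> emit 'j', reset

Answer: 0 2 4 6 8 10 12 14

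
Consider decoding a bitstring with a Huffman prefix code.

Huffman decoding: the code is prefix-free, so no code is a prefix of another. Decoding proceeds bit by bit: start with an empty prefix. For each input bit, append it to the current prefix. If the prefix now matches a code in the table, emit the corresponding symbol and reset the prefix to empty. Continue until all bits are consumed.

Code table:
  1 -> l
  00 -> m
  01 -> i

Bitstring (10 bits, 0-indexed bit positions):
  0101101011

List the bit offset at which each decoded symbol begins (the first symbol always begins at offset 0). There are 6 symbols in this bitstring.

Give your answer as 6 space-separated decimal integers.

Answer: 0 2 4 5 7 9

Derivation:
Bit 0: prefix='0' (no match yet)
Bit 1: prefix='01' -> emit 'i', reset
Bit 2: prefix='0' (no match yet)
Bit 3: prefix='01' -> emit 'i', reset
Bit 4: prefix='1' -> emit 'l', reset
Bit 5: prefix='0' (no match yet)
Bit 6: prefix='01' -> emit 'i', reset
Bit 7: prefix='0' (no match yet)
Bit 8: prefix='01' -> emit 'i', reset
Bit 9: prefix='1' -> emit 'l', reset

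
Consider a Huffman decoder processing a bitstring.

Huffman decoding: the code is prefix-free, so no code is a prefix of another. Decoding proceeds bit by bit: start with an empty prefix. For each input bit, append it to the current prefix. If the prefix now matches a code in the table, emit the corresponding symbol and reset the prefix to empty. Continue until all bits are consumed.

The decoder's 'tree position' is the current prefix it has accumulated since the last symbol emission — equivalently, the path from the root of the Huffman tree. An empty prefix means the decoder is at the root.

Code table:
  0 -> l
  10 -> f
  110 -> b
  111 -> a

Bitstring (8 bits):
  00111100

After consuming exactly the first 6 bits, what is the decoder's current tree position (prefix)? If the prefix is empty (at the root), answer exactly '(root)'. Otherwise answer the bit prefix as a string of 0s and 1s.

Answer: 1

Derivation:
Bit 0: prefix='0' -> emit 'l', reset
Bit 1: prefix='0' -> emit 'l', reset
Bit 2: prefix='1' (no match yet)
Bit 3: prefix='11' (no match yet)
Bit 4: prefix='111' -> emit 'a', reset
Bit 5: prefix='1' (no match yet)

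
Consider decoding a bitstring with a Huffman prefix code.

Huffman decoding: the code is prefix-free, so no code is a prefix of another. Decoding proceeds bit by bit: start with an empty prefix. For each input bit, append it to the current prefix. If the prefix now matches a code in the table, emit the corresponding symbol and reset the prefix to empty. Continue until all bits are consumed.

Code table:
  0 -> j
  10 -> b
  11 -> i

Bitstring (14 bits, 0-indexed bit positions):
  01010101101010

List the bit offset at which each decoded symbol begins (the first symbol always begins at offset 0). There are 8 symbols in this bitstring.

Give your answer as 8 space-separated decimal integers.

Bit 0: prefix='0' -> emit 'j', reset
Bit 1: prefix='1' (no match yet)
Bit 2: prefix='10' -> emit 'b', reset
Bit 3: prefix='1' (no match yet)
Bit 4: prefix='10' -> emit 'b', reset
Bit 5: prefix='1' (no match yet)
Bit 6: prefix='10' -> emit 'b', reset
Bit 7: prefix='1' (no match yet)
Bit 8: prefix='11' -> emit 'i', reset
Bit 9: prefix='0' -> emit 'j', reset
Bit 10: prefix='1' (no match yet)
Bit 11: prefix='10' -> emit 'b', reset
Bit 12: prefix='1' (no match yet)
Bit 13: prefix='10' -> emit 'b', reset

Answer: 0 1 3 5 7 9 10 12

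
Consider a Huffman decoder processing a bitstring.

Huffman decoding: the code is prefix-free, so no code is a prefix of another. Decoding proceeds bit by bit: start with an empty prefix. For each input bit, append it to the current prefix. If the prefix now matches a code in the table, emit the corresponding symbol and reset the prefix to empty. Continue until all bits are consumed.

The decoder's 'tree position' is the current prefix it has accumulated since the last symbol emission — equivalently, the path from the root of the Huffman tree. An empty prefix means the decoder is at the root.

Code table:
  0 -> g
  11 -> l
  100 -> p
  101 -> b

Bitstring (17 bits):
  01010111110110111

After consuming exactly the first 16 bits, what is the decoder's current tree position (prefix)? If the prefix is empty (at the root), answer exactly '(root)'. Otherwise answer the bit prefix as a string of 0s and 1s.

Answer: 1

Derivation:
Bit 0: prefix='0' -> emit 'g', reset
Bit 1: prefix='1' (no match yet)
Bit 2: prefix='10' (no match yet)
Bit 3: prefix='101' -> emit 'b', reset
Bit 4: prefix='0' -> emit 'g', reset
Bit 5: prefix='1' (no match yet)
Bit 6: prefix='11' -> emit 'l', reset
Bit 7: prefix='1' (no match yet)
Bit 8: prefix='11' -> emit 'l', reset
Bit 9: prefix='1' (no match yet)
Bit 10: prefix='10' (no match yet)
Bit 11: prefix='101' -> emit 'b', reset
Bit 12: prefix='1' (no match yet)
Bit 13: prefix='10' (no match yet)
Bit 14: prefix='101' -> emit 'b', reset
Bit 15: prefix='1' (no match yet)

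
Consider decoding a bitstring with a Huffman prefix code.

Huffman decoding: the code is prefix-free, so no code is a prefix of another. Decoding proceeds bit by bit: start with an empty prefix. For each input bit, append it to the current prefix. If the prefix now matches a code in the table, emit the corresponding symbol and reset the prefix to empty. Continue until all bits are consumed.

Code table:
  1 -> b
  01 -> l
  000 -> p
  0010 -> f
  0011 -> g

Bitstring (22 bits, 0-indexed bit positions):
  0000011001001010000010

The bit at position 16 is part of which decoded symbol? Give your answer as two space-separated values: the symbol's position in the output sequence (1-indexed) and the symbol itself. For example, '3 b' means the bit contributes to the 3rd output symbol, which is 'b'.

Bit 0: prefix='0' (no match yet)
Bit 1: prefix='00' (no match yet)
Bit 2: prefix='000' -> emit 'p', reset
Bit 3: prefix='0' (no match yet)
Bit 4: prefix='00' (no match yet)
Bit 5: prefix='001' (no match yet)
Bit 6: prefix='0011' -> emit 'g', reset
Bit 7: prefix='0' (no match yet)
Bit 8: prefix='00' (no match yet)
Bit 9: prefix='001' (no match yet)
Bit 10: prefix='0010' -> emit 'f', reset
Bit 11: prefix='0' (no match yet)
Bit 12: prefix='01' -> emit 'l', reset
Bit 13: prefix='0' (no match yet)
Bit 14: prefix='01' -> emit 'l', reset
Bit 15: prefix='0' (no match yet)
Bit 16: prefix='00' (no match yet)
Bit 17: prefix='000' -> emit 'p', reset
Bit 18: prefix='0' (no match yet)
Bit 19: prefix='00' (no match yet)
Bit 20: prefix='001' (no match yet)

Answer: 6 p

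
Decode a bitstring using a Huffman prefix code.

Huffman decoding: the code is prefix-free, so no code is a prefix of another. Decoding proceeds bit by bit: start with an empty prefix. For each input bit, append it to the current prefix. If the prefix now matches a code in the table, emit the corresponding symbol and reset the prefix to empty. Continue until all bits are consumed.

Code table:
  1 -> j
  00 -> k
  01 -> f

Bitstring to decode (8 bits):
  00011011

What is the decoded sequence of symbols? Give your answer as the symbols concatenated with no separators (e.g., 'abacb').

Answer: kfjfj

Derivation:
Bit 0: prefix='0' (no match yet)
Bit 1: prefix='00' -> emit 'k', reset
Bit 2: prefix='0' (no match yet)
Bit 3: prefix='01' -> emit 'f', reset
Bit 4: prefix='1' -> emit 'j', reset
Bit 5: prefix='0' (no match yet)
Bit 6: prefix='01' -> emit 'f', reset
Bit 7: prefix='1' -> emit 'j', reset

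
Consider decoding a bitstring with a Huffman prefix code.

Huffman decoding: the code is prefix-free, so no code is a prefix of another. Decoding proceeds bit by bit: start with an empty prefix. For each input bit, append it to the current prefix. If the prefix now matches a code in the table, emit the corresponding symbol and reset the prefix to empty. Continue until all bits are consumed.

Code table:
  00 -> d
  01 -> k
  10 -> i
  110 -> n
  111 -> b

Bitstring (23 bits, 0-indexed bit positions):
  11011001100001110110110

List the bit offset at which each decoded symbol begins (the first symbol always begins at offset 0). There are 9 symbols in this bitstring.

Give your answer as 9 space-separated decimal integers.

Bit 0: prefix='1' (no match yet)
Bit 1: prefix='11' (no match yet)
Bit 2: prefix='110' -> emit 'n', reset
Bit 3: prefix='1' (no match yet)
Bit 4: prefix='11' (no match yet)
Bit 5: prefix='110' -> emit 'n', reset
Bit 6: prefix='0' (no match yet)
Bit 7: prefix='01' -> emit 'k', reset
Bit 8: prefix='1' (no match yet)
Bit 9: prefix='10' -> emit 'i', reset
Bit 10: prefix='0' (no match yet)
Bit 11: prefix='00' -> emit 'd', reset
Bit 12: prefix='0' (no match yet)
Bit 13: prefix='01' -> emit 'k', reset
Bit 14: prefix='1' (no match yet)
Bit 15: prefix='11' (no match yet)
Bit 16: prefix='110' -> emit 'n', reset
Bit 17: prefix='1' (no match yet)
Bit 18: prefix='11' (no match yet)
Bit 19: prefix='110' -> emit 'n', reset
Bit 20: prefix='1' (no match yet)
Bit 21: prefix='11' (no match yet)
Bit 22: prefix='110' -> emit 'n', reset

Answer: 0 3 6 8 10 12 14 17 20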